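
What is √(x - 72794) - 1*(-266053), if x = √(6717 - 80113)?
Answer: 266053 + √(-72794 + 2*I*√18349) ≈ 2.6605e+5 + 269.8*I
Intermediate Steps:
x = 2*I*√18349 (x = √(-73396) = 2*I*√18349 ≈ 270.92*I)
√(x - 72794) - 1*(-266053) = √(2*I*√18349 - 72794) - 1*(-266053) = √(-72794 + 2*I*√18349) + 266053 = 266053 + √(-72794 + 2*I*√18349)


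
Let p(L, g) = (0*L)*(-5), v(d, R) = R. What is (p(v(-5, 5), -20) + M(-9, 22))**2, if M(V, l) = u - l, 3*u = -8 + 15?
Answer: 3481/9 ≈ 386.78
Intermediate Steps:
u = 7/3 (u = (-8 + 15)/3 = (1/3)*7 = 7/3 ≈ 2.3333)
p(L, g) = 0 (p(L, g) = 0*(-5) = 0)
M(V, l) = 7/3 - l
(p(v(-5, 5), -20) + M(-9, 22))**2 = (0 + (7/3 - 1*22))**2 = (0 + (7/3 - 22))**2 = (0 - 59/3)**2 = (-59/3)**2 = 3481/9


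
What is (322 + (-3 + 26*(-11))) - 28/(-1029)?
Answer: 4855/147 ≈ 33.027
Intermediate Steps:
(322 + (-3 + 26*(-11))) - 28/(-1029) = (322 + (-3 - 286)) - 28*(-1/1029) = (322 - 289) + 4/147 = 33 + 4/147 = 4855/147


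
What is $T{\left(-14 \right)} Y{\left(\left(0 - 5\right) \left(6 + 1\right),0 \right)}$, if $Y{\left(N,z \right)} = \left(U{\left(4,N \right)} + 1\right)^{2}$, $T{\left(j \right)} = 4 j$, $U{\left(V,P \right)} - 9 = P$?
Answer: $-35000$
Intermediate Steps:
$U{\left(V,P \right)} = 9 + P$
$Y{\left(N,z \right)} = \left(10 + N\right)^{2}$ ($Y{\left(N,z \right)} = \left(\left(9 + N\right) + 1\right)^{2} = \left(10 + N\right)^{2}$)
$T{\left(-14 \right)} Y{\left(\left(0 - 5\right) \left(6 + 1\right),0 \right)} = 4 \left(-14\right) \left(10 + \left(0 - 5\right) \left(6 + 1\right)\right)^{2} = - 56 \left(10 - 35\right)^{2} = - 56 \left(-25\right)^{2} = \left(-56\right) 625 = -35000$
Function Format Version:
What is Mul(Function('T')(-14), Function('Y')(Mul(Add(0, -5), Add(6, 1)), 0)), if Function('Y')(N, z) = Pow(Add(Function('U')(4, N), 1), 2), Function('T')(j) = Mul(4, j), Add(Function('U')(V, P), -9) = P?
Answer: -35000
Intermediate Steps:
Function('U')(V, P) = Add(9, P)
Function('Y')(N, z) = Pow(Add(10, N), 2) (Function('Y')(N, z) = Pow(Add(Add(9, N), 1), 2) = Pow(Add(10, N), 2))
Mul(Function('T')(-14), Function('Y')(Mul(Add(0, -5), Add(6, 1)), 0)) = Mul(Mul(4, -14), Pow(Add(10, Mul(Add(0, -5), Add(6, 1))), 2)) = Mul(-56, Pow(Add(10, Mul(-5, 7)), 2)) = Mul(-56, Pow(Add(10, -35), 2)) = Mul(-56, Pow(-25, 2)) = Mul(-56, 625) = -35000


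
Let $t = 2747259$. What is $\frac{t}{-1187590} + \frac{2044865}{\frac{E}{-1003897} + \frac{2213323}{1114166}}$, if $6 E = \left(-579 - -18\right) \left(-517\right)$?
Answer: $\frac{1358123560498476553181417}{1287401056401219330} \approx 1.0549 \cdot 10^{6}$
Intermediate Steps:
$E = \frac{96679}{2}$ ($E = \frac{\left(-579 - -18\right) \left(-517\right)}{6} = \frac{\left(-579 + 18\right) \left(-517\right)}{6} = \frac{\left(-561\right) \left(-517\right)}{6} = \frac{1}{6} \cdot 290037 = \frac{96679}{2} \approx 48340.0$)
$\frac{t}{-1187590} + \frac{2044865}{\frac{E}{-1003897} + \frac{2213323}{1114166}} = \frac{2747259}{-1187590} + \frac{2044865}{\frac{96679}{2 \left(-1003897\right)} + \frac{2213323}{1114166}} = 2747259 \left(- \frac{1}{1187590}\right) + \frac{2044865}{\frac{96679}{2} \left(- \frac{1}{1003897}\right) + 2213323 \cdot \frac{1}{1114166}} = - \frac{2747259}{1187590} + \frac{2044865}{- \frac{96679}{2007794} + \frac{2213323}{1114166}} = - \frac{2747259}{1187590} + \frac{2044865}{\frac{1084045046187}{559253952451}} = - \frac{2747259}{1187590} + 2044865 \cdot \frac{559253952451}{1084045046187} = - \frac{2747259}{1187590} + \frac{1143598833478714115}{1084045046187} = \frac{1358123560498476553181417}{1287401056401219330}$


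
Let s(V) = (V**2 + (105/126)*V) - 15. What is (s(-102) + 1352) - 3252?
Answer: 8404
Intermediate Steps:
s(V) = -15 + V**2 + 5*V/6 (s(V) = (V**2 + (105*(1/126))*V) - 15 = (V**2 + 5*V/6) - 15 = -15 + V**2 + 5*V/6)
(s(-102) + 1352) - 3252 = ((-15 + (-102)**2 + (5/6)*(-102)) + 1352) - 3252 = ((-15 + 10404 - 85) + 1352) - 3252 = (10304 + 1352) - 3252 = 11656 - 3252 = 8404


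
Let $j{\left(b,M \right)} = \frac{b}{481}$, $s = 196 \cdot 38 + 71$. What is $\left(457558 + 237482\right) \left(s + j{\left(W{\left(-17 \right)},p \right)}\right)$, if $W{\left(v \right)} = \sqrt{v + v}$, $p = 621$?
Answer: $5226005760 + \frac{695040 i \sqrt{34}}{481} \approx 5.226 \cdot 10^{9} + 8425.7 i$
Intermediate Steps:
$s = 7519$ ($s = 7448 + 71 = 7519$)
$W{\left(v \right)} = \sqrt{2} \sqrt{v}$ ($W{\left(v \right)} = \sqrt{2 v} = \sqrt{2} \sqrt{v}$)
$j{\left(b,M \right)} = \frac{b}{481}$ ($j{\left(b,M \right)} = b \frac{1}{481} = \frac{b}{481}$)
$\left(457558 + 237482\right) \left(s + j{\left(W{\left(-17 \right)},p \right)}\right) = \left(457558 + 237482\right) \left(7519 + \frac{\sqrt{2} \sqrt{-17}}{481}\right) = 695040 \left(7519 + \frac{\sqrt{2} i \sqrt{17}}{481}\right) = 695040 \left(7519 + \frac{i \sqrt{34}}{481}\right) = 5226005760 + \frac{695040 i \sqrt{34}}{481}$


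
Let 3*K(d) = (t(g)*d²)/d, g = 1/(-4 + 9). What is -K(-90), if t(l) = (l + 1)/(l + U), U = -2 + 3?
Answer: 30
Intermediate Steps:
U = 1
g = ⅕ (g = 1/5 = ⅕ ≈ 0.20000)
t(l) = 1 (t(l) = (l + 1)/(l + 1) = (1 + l)/(1 + l) = 1)
K(d) = d/3 (K(d) = ((1*d²)/d)/3 = (d²/d)/3 = d/3)
-K(-90) = -(-90)/3 = -1*(-30) = 30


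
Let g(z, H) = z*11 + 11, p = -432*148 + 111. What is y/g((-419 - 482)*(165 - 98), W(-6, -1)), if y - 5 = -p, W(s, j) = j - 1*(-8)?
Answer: -31915/332013 ≈ -0.096126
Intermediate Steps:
p = -63825 (p = -63936 + 111 = -63825)
W(s, j) = 8 + j (W(s, j) = j + 8 = 8 + j)
g(z, H) = 11 + 11*z (g(z, H) = 11*z + 11 = 11 + 11*z)
y = 63830 (y = 5 - 1*(-63825) = 5 + 63825 = 63830)
y/g((-419 - 482)*(165 - 98), W(-6, -1)) = 63830/(11 + 11*((-419 - 482)*(165 - 98))) = 63830/(11 + 11*(-901*67)) = 63830/(11 + 11*(-60367)) = 63830/(11 - 664037) = 63830/(-664026) = 63830*(-1/664026) = -31915/332013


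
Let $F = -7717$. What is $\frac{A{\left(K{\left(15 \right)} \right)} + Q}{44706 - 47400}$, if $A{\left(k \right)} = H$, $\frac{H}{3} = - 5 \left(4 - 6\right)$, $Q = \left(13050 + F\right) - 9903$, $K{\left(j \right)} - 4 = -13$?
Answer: $\frac{2270}{1347} \approx 1.6852$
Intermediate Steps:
$K{\left(j \right)} = -9$ ($K{\left(j \right)} = 4 - 13 = -9$)
$Q = -4570$ ($Q = \left(13050 - 7717\right) - 9903 = 5333 - 9903 = -4570$)
$H = 30$ ($H = 3 \left(- 5 \left(4 - 6\right)\right) = 3 \left(\left(-5\right) \left(-2\right)\right) = 3 \cdot 10 = 30$)
$A{\left(k \right)} = 30$
$\frac{A{\left(K{\left(15 \right)} \right)} + Q}{44706 - 47400} = \frac{30 - 4570}{44706 - 47400} = - \frac{4540}{-2694} = \left(-4540\right) \left(- \frac{1}{2694}\right) = \frac{2270}{1347}$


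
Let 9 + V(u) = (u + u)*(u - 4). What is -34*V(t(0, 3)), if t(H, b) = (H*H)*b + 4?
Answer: 306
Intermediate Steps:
t(H, b) = 4 + b*H² (t(H, b) = H²*b + 4 = b*H² + 4 = 4 + b*H²)
V(u) = -9 + 2*u*(-4 + u) (V(u) = -9 + (u + u)*(u - 4) = -9 + (2*u)*(-4 + u) = -9 + 2*u*(-4 + u))
-34*V(t(0, 3)) = -34*(-9 - 8*(4 + 3*0²) + 2*(4 + 3*0²)²) = -34*(-9 - 8*(4 + 3*0) + 2*(4 + 3*0)²) = -34*(-9 - 8*(4 + 0) + 2*(4 + 0)²) = -34*(-9 - 8*4 + 2*4²) = -34*(-9 - 32 + 2*16) = -34*(-9 - 32 + 32) = -34*(-9) = 306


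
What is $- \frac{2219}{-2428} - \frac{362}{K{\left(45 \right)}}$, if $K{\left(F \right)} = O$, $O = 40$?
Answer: $- \frac{24693}{3035} \approx -8.1361$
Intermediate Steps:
$K{\left(F \right)} = 40$
$- \frac{2219}{-2428} - \frac{362}{K{\left(45 \right)}} = - \frac{2219}{-2428} - \frac{362}{40} = \left(-2219\right) \left(- \frac{1}{2428}\right) - \frac{181}{20} = \frac{2219}{2428} - \frac{181}{20} = - \frac{24693}{3035}$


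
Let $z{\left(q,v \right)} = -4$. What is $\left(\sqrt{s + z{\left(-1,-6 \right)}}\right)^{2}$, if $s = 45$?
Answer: $41$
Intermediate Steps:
$\left(\sqrt{s + z{\left(-1,-6 \right)}}\right)^{2} = \left(\sqrt{45 - 4}\right)^{2} = \left(\sqrt{41}\right)^{2} = 41$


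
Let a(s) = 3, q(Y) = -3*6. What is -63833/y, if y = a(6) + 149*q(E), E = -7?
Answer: 63833/2679 ≈ 23.827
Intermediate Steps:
q(Y) = -18
y = -2679 (y = 3 + 149*(-18) = 3 - 2682 = -2679)
-63833/y = -63833/(-2679) = -63833*(-1/2679) = 63833/2679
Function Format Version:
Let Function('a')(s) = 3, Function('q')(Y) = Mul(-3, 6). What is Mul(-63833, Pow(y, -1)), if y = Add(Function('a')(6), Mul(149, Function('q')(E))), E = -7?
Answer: Rational(63833, 2679) ≈ 23.827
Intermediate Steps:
Function('q')(Y) = -18
y = -2679 (y = Add(3, Mul(149, -18)) = Add(3, -2682) = -2679)
Mul(-63833, Pow(y, -1)) = Mul(-63833, Pow(-2679, -1)) = Mul(-63833, Rational(-1, 2679)) = Rational(63833, 2679)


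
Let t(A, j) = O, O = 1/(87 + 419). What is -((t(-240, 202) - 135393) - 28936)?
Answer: 83150473/506 ≈ 1.6433e+5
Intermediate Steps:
O = 1/506 ≈ 0.0019763
t(A, j) = 1/506
-((t(-240, 202) - 135393) - 28936) = -((1/506 - 135393) - 28936) = -(-68508857/506 - 28936) = -1*(-83150473/506) = 83150473/506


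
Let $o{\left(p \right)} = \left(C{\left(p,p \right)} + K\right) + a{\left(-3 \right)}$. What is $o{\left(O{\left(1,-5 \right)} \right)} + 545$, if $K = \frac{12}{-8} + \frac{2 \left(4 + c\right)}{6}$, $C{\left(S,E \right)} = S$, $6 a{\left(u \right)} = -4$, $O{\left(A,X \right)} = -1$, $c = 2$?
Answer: $\frac{3263}{6} \approx 543.83$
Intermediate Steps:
$a{\left(u \right)} = - \frac{2}{3}$ ($a{\left(u \right)} = \frac{1}{6} \left(-4\right) = - \frac{2}{3}$)
$K = \frac{1}{2}$ ($K = \frac{12}{-8} + \frac{2 \left(4 + 2\right)}{6} = 12 \left(- \frac{1}{8}\right) + 2 \cdot 6 \cdot \frac{1}{6} = - \frac{3}{2} + 12 \cdot \frac{1}{6} = - \frac{3}{2} + 2 = \frac{1}{2} \approx 0.5$)
$o{\left(p \right)} = - \frac{1}{6} + p$ ($o{\left(p \right)} = \left(p + \frac{1}{2}\right) - \frac{2}{3} = \left(\frac{1}{2} + p\right) - \frac{2}{3} = - \frac{1}{6} + p$)
$o{\left(O{\left(1,-5 \right)} \right)} + 545 = \left(- \frac{1}{6} - 1\right) + 545 = - \frac{7}{6} + 545 = \frac{3263}{6}$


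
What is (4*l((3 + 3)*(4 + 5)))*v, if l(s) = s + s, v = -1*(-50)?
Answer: 21600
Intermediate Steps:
v = 50
l(s) = 2*s
(4*l((3 + 3)*(4 + 5)))*v = (4*(2*((3 + 3)*(4 + 5))))*50 = (4*(2*(6*9)))*50 = (4*(2*54))*50 = (4*108)*50 = 432*50 = 21600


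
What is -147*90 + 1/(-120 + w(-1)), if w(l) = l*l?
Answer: -1574371/119 ≈ -13230.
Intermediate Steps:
w(l) = l**2
-147*90 + 1/(-120 + w(-1)) = -147*90 + 1/(-120 + (-1)**2) = -13230 + 1/(-120 + 1) = -13230 + 1/(-119) = -13230 - 1/119 = -1574371/119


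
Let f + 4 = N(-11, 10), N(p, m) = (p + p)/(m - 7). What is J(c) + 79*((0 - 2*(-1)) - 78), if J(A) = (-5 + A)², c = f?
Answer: -51635/9 ≈ -5737.2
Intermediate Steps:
N(p, m) = 2*p/(-7 + m) (N(p, m) = (2*p)/(-7 + m) = 2*p/(-7 + m))
f = -34/3 (f = -4 + 2*(-11)/(-7 + 10) = -4 + 2*(-11)/3 = -4 + 2*(-11)*(⅓) = -4 - 22/3 = -34/3 ≈ -11.333)
c = -34/3 ≈ -11.333
J(c) + 79*((0 - 2*(-1)) - 78) = (-5 - 34/3)² + 79*((0 - 2*(-1)) - 78) = (-49/3)² + 79*((0 + 2) - 78) = 2401/9 + 79*(2 - 78) = 2401/9 + 79*(-76) = 2401/9 - 6004 = -51635/9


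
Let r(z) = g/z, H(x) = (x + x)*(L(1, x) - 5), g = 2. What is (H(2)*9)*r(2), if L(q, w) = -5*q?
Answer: -360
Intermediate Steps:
H(x) = -20*x (H(x) = (x + x)*(-5*1 - 5) = (2*x)*(-5 - 5) = (2*x)*(-10) = -20*x)
r(z) = 2/z
(H(2)*9)*r(2) = (-20*2*9)*(2/2) = (-40*9)*(2*(½)) = -360*1 = -360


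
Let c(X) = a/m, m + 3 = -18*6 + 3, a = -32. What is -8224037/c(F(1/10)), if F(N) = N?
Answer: -222048999/8 ≈ -2.7756e+7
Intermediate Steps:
m = -108 (m = -3 + (-18*6 + 3) = -3 + (-108 + 3) = -3 - 105 = -108)
c(X) = 8/27 (c(X) = -32/(-108) = -32*(-1/108) = 8/27)
-8224037/c(F(1/10)) = -8224037/8/27 = -8224037*27/8 = -222048999/8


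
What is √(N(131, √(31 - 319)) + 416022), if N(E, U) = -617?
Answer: √415405 ≈ 644.52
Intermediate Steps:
√(N(131, √(31 - 319)) + 416022) = √(-617 + 416022) = √415405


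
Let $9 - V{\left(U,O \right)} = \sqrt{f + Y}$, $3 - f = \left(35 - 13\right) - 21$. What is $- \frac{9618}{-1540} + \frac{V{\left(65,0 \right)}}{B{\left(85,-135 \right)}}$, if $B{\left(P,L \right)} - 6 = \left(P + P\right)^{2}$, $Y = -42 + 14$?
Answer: $\frac{4964853}{794915} - \frac{i \sqrt{26}}{28906} \approx 6.2458 - 0.0001764 i$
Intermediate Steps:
$Y = -28$
$f = 2$ ($f = 3 - \left(\left(35 - 13\right) - 21\right) = 3 - \left(22 - 21\right) = 3 - 1 = 2$)
$B{\left(P,L \right)} = 6 + 4 P^{2}$ ($B{\left(P,L \right)} = 6 + \left(P + P\right)^{2} = 6 + \left(2 P\right)^{2} = 6 + 4 P^{2}$)
$V{\left(U,O \right)} = 9 - i \sqrt{26}$ ($V{\left(U,O \right)} = 9 - \sqrt{2 - 28} = 9 - \sqrt{-26} = 9 - i \sqrt{26}$)
$- \frac{9618}{-1540} + \frac{V{\left(65,0 \right)}}{B{\left(85,-135 \right)}} = - \frac{9618}{-1540} + \frac{9 - i \sqrt{26}}{6 + 4 \cdot 85^{2}} = \left(-9618\right) \left(- \frac{1}{1540}\right) + \frac{9 - i \sqrt{26}}{6 + 4 \cdot 7225} = \frac{687}{110} + \frac{9 - i \sqrt{26}}{6 + 28900} = \frac{687}{110} + \frac{9 - i \sqrt{26}}{28906} = \frac{687}{110} + \left(9 - i \sqrt{26}\right) \frac{1}{28906} = \frac{687}{110} + \left(\frac{9}{28906} - \frac{i \sqrt{26}}{28906}\right) = \frac{4964853}{794915} - \frac{i \sqrt{26}}{28906}$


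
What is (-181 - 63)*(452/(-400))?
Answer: 6893/25 ≈ 275.72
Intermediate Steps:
(-181 - 63)*(452/(-400)) = -110288*(-1)/400 = -244*(-113/100) = 6893/25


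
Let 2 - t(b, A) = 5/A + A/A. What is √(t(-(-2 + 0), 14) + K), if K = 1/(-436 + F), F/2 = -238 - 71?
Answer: 8*√136493/3689 ≈ 0.80119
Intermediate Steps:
F = -618 (F = 2*(-238 - 71) = 2*(-309) = -618)
K = -1/1054 (K = 1/(-436 - 618) = 1/(-1054) = -1/1054 ≈ -0.00094877)
t(b, A) = 1 - 5/A (t(b, A) = 2 - (5/A + A/A) = 2 - (5/A + 1) = 2 - (1 + 5/A) = 2 + (-1 - 5/A) = 1 - 5/A)
√(t(-(-2 + 0), 14) + K) = √((-5 + 14)/14 - 1/1054) = √((1/14)*9 - 1/1054) = √(9/14 - 1/1054) = √(2368/3689) = 8*√136493/3689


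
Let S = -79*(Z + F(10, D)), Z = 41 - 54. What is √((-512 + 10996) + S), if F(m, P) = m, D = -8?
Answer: √10721 ≈ 103.54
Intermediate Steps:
Z = -13
S = 237 (S = -79*(-13 + 10) = -79*(-3) = 237)
√((-512 + 10996) + S) = √((-512 + 10996) + 237) = √(10484 + 237) = √10721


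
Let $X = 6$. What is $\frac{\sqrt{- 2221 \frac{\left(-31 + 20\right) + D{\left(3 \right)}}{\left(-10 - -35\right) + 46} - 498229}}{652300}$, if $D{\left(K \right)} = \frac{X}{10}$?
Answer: $\frac{i \sqrt{62748310065}}{231566500} \approx 0.0010817 i$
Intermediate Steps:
$D{\left(K \right)} = \frac{3}{5}$ ($D{\left(K \right)} = \frac{6}{10} = 6 \cdot \frac{1}{10} = \frac{3}{5}$)
$\frac{\sqrt{- 2221 \frac{\left(-31 + 20\right) + D{\left(3 \right)}}{\left(-10 - -35\right) + 46} - 498229}}{652300} = \frac{\sqrt{- 2221 \frac{\left(-31 + 20\right) + \frac{3}{5}}{\left(-10 - -35\right) + 46} - 498229}}{652300} = \sqrt{- 2221 \frac{-11 + \frac{3}{5}}{\left(-10 + 35\right) + 46} - 498229} \cdot \frac{1}{652300} = \sqrt{- 2221 \left(- \frac{52}{5 \left(25 + 46\right)}\right) - 498229} \cdot \frac{1}{652300} = \sqrt{- 2221 \left(- \frac{52}{5 \cdot 71}\right) - 498229} \cdot \frac{1}{652300} = \sqrt{- 2221 \left(\left(- \frac{52}{5}\right) \frac{1}{71}\right) - 498229} \cdot \frac{1}{652300} = \sqrt{\left(-2221\right) \left(- \frac{52}{355}\right) - 498229} \cdot \frac{1}{652300} = \sqrt{\frac{115492}{355} - 498229} \cdot \frac{1}{652300} = \sqrt{- \frac{176755803}{355}} \cdot \frac{1}{652300} = \frac{i \sqrt{62748310065}}{355} \cdot \frac{1}{652300} = \frac{i \sqrt{62748310065}}{231566500}$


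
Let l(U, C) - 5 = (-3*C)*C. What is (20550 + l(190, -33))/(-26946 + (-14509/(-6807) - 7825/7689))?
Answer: -12567180967/19587069706 ≈ -0.64161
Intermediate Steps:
l(U, C) = 5 - 3*C**2 (l(U, C) = 5 + (-3*C)*C = 5 - 3*C**2)
(20550 + l(190, -33))/(-26946 + (-14509/(-6807) - 7825/7689)) = (20550 + (5 - 3*(-33)**2))/(-26946 + (-14509/(-6807) - 7825/7689)) = (20550 + (5 - 3*1089))/(-26946 + (-14509*(-1/6807) - 7825*1/7689)) = (20550 + (5 - 3267))/(-26946 + (14509/6807 - 7825/7689)) = (20550 - 3262)/(-26946 + 6477214/5815447) = 17288/(-156696557648/5815447) = 17288*(-5815447/156696557648) = -12567180967/19587069706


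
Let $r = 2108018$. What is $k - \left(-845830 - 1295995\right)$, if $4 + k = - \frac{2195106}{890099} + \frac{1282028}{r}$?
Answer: $\frac{182672319319370813}{85288396081} \approx 2.1418 \cdot 10^{6}$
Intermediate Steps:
$k = - \frac{499616817012}{85288396081}$ ($k = -4 + \left(- \frac{2195106}{890099} + \frac{1282028}{2108018}\right) = -4 + \left(\left(-2195106\right) \frac{1}{890099} + 1282028 \cdot \frac{1}{2108018}\right) = -4 + \left(- \frac{2195106}{890099} + \frac{58274}{95819}\right) = -4 - \frac{158463232688}{85288396081} = - \frac{499616817012}{85288396081} \approx -5.858$)
$k - \left(-845830 - 1295995\right) = - \frac{499616817012}{85288396081} - \left(-845830 - 1295995\right) = - \frac{499616817012}{85288396081} - -2141825 = - \frac{499616817012}{85288396081} + 2141825 = \frac{182672319319370813}{85288396081}$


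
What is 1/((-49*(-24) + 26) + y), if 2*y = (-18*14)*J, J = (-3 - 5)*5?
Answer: 1/6242 ≈ 0.00016021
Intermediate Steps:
J = -40 (J = -8*5 = -40)
y = 5040 (y = (-18*14*(-40))/2 = (-252*(-40))/2 = (½)*10080 = 5040)
1/((-49*(-24) + 26) + y) = 1/((-49*(-24) + 26) + 5040) = 1/((1176 + 26) + 5040) = 1/(1202 + 5040) = 1/6242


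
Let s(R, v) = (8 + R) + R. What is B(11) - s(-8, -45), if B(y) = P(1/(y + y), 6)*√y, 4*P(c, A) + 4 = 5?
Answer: 8 + √11/4 ≈ 8.8292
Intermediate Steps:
P(c, A) = ¼ (P(c, A) = -1 + (¼)*5 = -1 + 5/4 = ¼)
s(R, v) = 8 + 2*R
B(y) = √y/4
B(11) - s(-8, -45) = √11/4 - (8 + 2*(-8)) = √11/4 - (8 - 16) = √11/4 - 1*(-8) = √11/4 + 8 = 8 + √11/4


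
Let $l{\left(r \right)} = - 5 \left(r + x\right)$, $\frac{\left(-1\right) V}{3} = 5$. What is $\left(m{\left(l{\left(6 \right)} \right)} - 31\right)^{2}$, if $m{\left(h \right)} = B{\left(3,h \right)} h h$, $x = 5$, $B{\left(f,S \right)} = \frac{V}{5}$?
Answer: $82919236$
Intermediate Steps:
$V = -15$ ($V = \left(-3\right) 5 = -15$)
$B{\left(f,S \right)} = -3$ ($B{\left(f,S \right)} = - \frac{15}{5} = \left(-15\right) \frac{1}{5} = -3$)
$l{\left(r \right)} = -25 - 5 r$ ($l{\left(r \right)} = - 5 \left(r + 5\right) = - 5 \left(5 + r\right) = -25 - 5 r$)
$m{\left(h \right)} = - 3 h^{2}$ ($m{\left(h \right)} = - 3 h h = - 3 h^{2}$)
$\left(m{\left(l{\left(6 \right)} \right)} - 31\right)^{2} = \left(- 3 \left(-25 - 30\right)^{2} - 31\right)^{2} = \left(- 3 \left(-55\right)^{2} - 31\right)^{2} = \left(\left(-3\right) 3025 - 31\right)^{2} = \left(-9075 - 31\right)^{2} = \left(-9106\right)^{2} = 82919236$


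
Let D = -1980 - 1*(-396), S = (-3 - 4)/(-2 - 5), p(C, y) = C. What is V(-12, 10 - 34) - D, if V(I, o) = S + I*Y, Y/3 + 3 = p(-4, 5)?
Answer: 1837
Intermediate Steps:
S = 1 (S = -7/(-7) = -7*(-⅐) = 1)
Y = -21 (Y = -9 + 3*(-4) = -9 - 12 = -21)
D = -1584 (D = -1980 + 396 = -1584)
V(I, o) = 1 - 21*I (V(I, o) = 1 + I*(-21) = 1 - 21*I)
V(-12, 10 - 34) - D = (1 - 21*(-12)) - 1*(-1584) = (1 + 252) + 1584 = 253 + 1584 = 1837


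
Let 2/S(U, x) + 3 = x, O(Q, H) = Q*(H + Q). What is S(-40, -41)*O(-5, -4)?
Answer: -45/22 ≈ -2.0455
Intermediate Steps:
S(U, x) = 2/(-3 + x)
S(-40, -41)*O(-5, -4) = (2/(-3 - 41))*(-5*(-4 - 5)) = (2/(-44))*(-5*(-9)) = (2*(-1/44))*45 = -1/22*45 = -45/22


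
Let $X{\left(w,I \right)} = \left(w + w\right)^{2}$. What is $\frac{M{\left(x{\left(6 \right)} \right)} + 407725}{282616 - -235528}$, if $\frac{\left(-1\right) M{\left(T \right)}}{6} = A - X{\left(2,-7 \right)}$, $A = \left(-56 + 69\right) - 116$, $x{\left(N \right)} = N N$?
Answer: $\frac{408439}{518144} \approx 0.78827$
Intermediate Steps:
$x{\left(N \right)} = N^{2}$
$A = -103$ ($A = 13 - 116 = -103$)
$X{\left(w,I \right)} = 4 w^{2}$ ($X{\left(w,I \right)} = \left(2 w\right)^{2} = 4 w^{2}$)
$M{\left(T \right)} = 714$ ($M{\left(T \right)} = - 6 \left(-103 - 4 \cdot 2^{2}\right) = - 6 \left(-103 - 4 \cdot 4\right) = - 6 \left(-103 - 16\right) = \left(-6\right) \left(-119\right) = 714$)
$\frac{M{\left(x{\left(6 \right)} \right)} + 407725}{282616 - -235528} = \frac{714 + 407725}{282616 - -235528} = \frac{408439}{282616 + 235528} = \frac{408439}{518144}$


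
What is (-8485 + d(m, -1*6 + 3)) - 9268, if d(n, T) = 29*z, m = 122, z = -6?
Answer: -17927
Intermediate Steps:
d(n, T) = -174 (d(n, T) = 29*(-6) = -174)
(-8485 + d(m, -1*6 + 3)) - 9268 = (-8485 - 174) - 9268 = -8659 - 9268 = -17927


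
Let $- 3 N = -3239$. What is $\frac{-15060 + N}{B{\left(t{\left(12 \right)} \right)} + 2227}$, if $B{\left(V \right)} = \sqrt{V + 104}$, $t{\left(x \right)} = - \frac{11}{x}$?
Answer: $- \frac{373610428}{59513111} + \frac{83882 \sqrt{3711}}{178539333} \approx -6.2492$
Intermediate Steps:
$N = \frac{3239}{3}$ ($N = \left(- \frac{1}{3}\right) \left(-3239\right) = \frac{3239}{3} \approx 1079.7$)
$B{\left(V \right)} = \sqrt{104 + V}$
$\frac{-15060 + N}{B{\left(t{\left(12 \right)} \right)} + 2227} = \frac{-15060 + \frac{3239}{3}}{\sqrt{104 - \frac{11}{12}} + 2227} = - \frac{41941}{3 \left(\sqrt{104 - \frac{11}{12}} + 2227\right)} = - \frac{41941}{3 \left(\sqrt{\frac{1237}{12}} + 2227\right)} = - \frac{41941}{3 \left(\frac{\sqrt{3711}}{6} + 2227\right)} = - \frac{41941}{3 \left(2227 + \frac{\sqrt{3711}}{6}\right)}$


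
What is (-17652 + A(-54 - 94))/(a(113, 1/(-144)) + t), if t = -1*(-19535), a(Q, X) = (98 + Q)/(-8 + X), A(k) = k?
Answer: -20523400/22493471 ≈ -0.91242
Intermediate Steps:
a(Q, X) = (98 + Q)/(-8 + X)
t = 19535
(-17652 + A(-54 - 94))/(a(113, 1/(-144)) + t) = (-17652 + (-54 - 94))/((98 + 113)/(-8 + 1/(-144)) + 19535) = (-17652 - 148)/(211/(-8 - 1/144) + 19535) = -17800/(211/(-1153/144) + 19535) = -17800/(-144/1153*211 + 19535) = -17800/(-30384/1153 + 19535) = -17800/22493471/1153 = -17800*1153/22493471 = -20523400/22493471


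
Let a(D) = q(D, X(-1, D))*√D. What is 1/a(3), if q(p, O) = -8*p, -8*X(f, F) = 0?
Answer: -√3/72 ≈ -0.024056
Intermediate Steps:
X(f, F) = 0 (X(f, F) = -⅛*0 = 0)
a(D) = -8*D^(3/2) (a(D) = (-8*D)*√D = -8*D^(3/2))
1/a(3) = 1/(-24*√3) = -√3/72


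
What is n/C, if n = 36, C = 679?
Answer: 36/679 ≈ 0.053019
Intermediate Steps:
n/C = 36/679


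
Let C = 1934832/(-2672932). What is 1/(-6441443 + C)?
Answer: -668233/4304385263927 ≈ -1.5524e-7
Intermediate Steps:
C = -483708/668233 (C = 1934832*(-1/2672932) = -483708/668233 ≈ -0.72386)
1/(-6441443 + C) = 1/(-6441443 - 483708/668233) = 1/(-4304385263927/668233) = -668233/4304385263927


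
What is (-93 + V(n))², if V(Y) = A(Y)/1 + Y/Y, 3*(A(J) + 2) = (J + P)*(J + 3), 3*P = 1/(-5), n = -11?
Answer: 8421604/2025 ≈ 4158.8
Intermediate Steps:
P = -1/15 (P = (⅓)/(-5) = (⅓)*(-⅕) = -1/15 ≈ -0.066667)
A(J) = -2 + (3 + J)*(-1/15 + J)/3 (A(J) = -2 + ((J - 1/15)*(J + 3))/3 = -2 + ((-1/15 + J)*(3 + J))/3 = -2 + ((3 + J)*(-1/15 + J))/3 = -2 + (3 + J)*(-1/15 + J)/3)
V(Y) = -16/15 + Y²/3 + 44*Y/45 (V(Y) = (-31/15 + Y²/3 + 44*Y/45)/1 + Y/Y = (-31/15 + Y²/3 + 44*Y/45)*1 + 1 = (-31/15 + Y²/3 + 44*Y/45) + 1 = -16/15 + Y²/3 + 44*Y/45)
(-93 + V(n))² = (-93 + (-16/15 + (⅓)*(-11)² + (44/45)*(-11)))² = (-93 + (-16/15 + (⅓)*121 - 484/45))² = (-93 + (-16/15 + 121/3 - 484/45))² = (-93 + 1283/45)² = (-2902/45)² = 8421604/2025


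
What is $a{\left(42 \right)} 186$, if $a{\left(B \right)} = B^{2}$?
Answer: $328104$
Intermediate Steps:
$a{\left(42 \right)} 186 = 42^{2} \cdot 186 = 1764 \cdot 186 = 328104$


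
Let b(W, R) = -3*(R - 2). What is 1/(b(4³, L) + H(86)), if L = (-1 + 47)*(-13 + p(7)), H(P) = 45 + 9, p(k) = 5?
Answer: 1/1164 ≈ 0.00085911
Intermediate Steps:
H(P) = 54
L = -368 (L = (-1 + 47)*(-13 + 5) = 46*(-8) = -368)
b(W, R) = 6 - 3*R (b(W, R) = -3*(-2 + R) = 6 - 3*R)
1/(b(4³, L) + H(86)) = 1/((6 - 3*(-368)) + 54) = 1/((6 + 1104) + 54) = 1/(1110 + 54) = 1/1164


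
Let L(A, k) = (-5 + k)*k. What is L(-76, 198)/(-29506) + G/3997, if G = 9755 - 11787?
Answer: -106348775/58967741 ≈ -1.8035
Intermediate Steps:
L(A, k) = k*(-5 + k)
G = -2032
L(-76, 198)/(-29506) + G/3997 = (198*(-5 + 198))/(-29506) - 2032/3997 = (198*193)*(-1/29506) - 2032*1/3997 = 38214*(-1/29506) - 2032/3997 = -19107/14753 - 2032/3997 = -106348775/58967741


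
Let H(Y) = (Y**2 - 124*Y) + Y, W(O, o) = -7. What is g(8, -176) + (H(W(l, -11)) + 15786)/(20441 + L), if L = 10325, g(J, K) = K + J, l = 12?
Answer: -2575996/15383 ≈ -167.46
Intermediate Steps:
g(J, K) = J + K
H(Y) = Y**2 - 123*Y
g(8, -176) + (H(W(l, -11)) + 15786)/(20441 + L) = (8 - 176) + (-7*(-123 - 7) + 15786)/(20441 + 10325) = -168 + (-7*(-130) + 15786)/30766 = -168 + (910 + 15786)*(1/30766) = -168 + 16696*(1/30766) = -168 + 8348/15383 = -2575996/15383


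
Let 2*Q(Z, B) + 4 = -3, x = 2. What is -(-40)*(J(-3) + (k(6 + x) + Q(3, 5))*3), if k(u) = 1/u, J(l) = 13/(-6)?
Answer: -1475/3 ≈ -491.67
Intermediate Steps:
Q(Z, B) = -7/2 (Q(Z, B) = -2 + (½)*(-3) = -2 - 3/2 = -7/2)
J(l) = -13/6 (J(l) = 13*(-⅙) = -13/6)
-(-40)*(J(-3) + (k(6 + x) + Q(3, 5))*3) = -(-40)*(-13/6 + (1/(6 + 2) - 7/2)*3) = -(-40)*(-13/6 + (1/8 - 7/2)*3) = -(-40)*(-13/6 + (⅛ - 7/2)*3) = -(-40)*(-13/6 - 27/8*3) = -(-40)*(-13/6 - 81/8) = -(-40)*(-295)/24 = -1*1475/3 = -1475/3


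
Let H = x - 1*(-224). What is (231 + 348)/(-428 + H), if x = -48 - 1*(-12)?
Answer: -193/80 ≈ -2.4125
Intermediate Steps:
x = -36 (x = -48 + 12 = -36)
H = 188 (H = -36 - 1*(-224) = -36 + 224 = 188)
(231 + 348)/(-428 + H) = (231 + 348)/(-428 + 188) = 579/(-240) = 579*(-1/240) = -193/80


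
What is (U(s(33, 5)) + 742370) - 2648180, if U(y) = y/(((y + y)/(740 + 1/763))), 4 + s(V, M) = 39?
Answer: -2907701439/1526 ≈ -1.9054e+6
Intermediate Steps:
s(V, M) = 35 (s(V, M) = -4 + 39 = 35)
U(y) = 564621/1526 (U(y) = y/(((2*y)/(740 + 1/763))) = y/(((2*y)/(564621/763))) = y/(((2*y)*(763/564621))) = y/((1526*y/564621)) = y*(564621/(1526*y)) = 564621/1526)
(U(s(33, 5)) + 742370) - 2648180 = (564621/1526 + 742370) - 2648180 = 1133421241/1526 - 2648180 = -2907701439/1526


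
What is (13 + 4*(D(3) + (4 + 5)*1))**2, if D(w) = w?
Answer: 3721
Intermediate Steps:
(13 + 4*(D(3) + (4 + 5)*1))**2 = (13 + 4*(3 + (4 + 5)*1))**2 = (13 + 4*(3 + 9*1))**2 = (13 + 4*(3 + 9))**2 = (13 + 4*12)**2 = (13 + 48)**2 = 61**2 = 3721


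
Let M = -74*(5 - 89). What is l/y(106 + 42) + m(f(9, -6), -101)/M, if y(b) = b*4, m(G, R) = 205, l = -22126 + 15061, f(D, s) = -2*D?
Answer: -147955/12432 ≈ -11.901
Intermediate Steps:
M = 6216 (M = -74*(-84) = 6216)
l = -7065
y(b) = 4*b
l/y(106 + 42) + m(f(9, -6), -101)/M = -7065*1/(4*(106 + 42)) + 205/6216 = -7065/(4*148) + 205*(1/6216) = -7065/592 + 205/6216 = -147955/12432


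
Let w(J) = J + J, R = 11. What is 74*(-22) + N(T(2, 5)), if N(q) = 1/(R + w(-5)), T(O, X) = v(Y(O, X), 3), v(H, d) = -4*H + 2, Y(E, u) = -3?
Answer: -1627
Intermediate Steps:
v(H, d) = 2 - 4*H
w(J) = 2*J
T(O, X) = 14 (T(O, X) = 2 - 4*(-3) = 2 + 12 = 14)
N(q) = 1 (N(q) = 1/(11 + 2*(-5)) = 1/(11 - 10) = 1/1 = 1)
74*(-22) + N(T(2, 5)) = 74*(-22) + 1 = -1628 + 1 = -1627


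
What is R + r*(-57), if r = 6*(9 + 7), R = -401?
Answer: -5873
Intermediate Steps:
r = 96 (r = 6*16 = 96)
R + r*(-57) = -401 + 96*(-57) = -401 - 5472 = -5873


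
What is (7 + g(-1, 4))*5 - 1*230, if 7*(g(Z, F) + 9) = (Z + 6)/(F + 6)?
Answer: -3355/14 ≈ -239.64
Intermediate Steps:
g(Z, F) = -9 + (6 + Z)/(7*(6 + F)) (g(Z, F) = -9 + ((Z + 6)/(F + 6))/7 = -9 + ((6 + Z)/(6 + F))/7 = -9 + (6 + Z)/(7*(6 + F)))
(7 + g(-1, 4))*5 - 1*230 = (7 + (-372 - 1 - 63*4)/(7*(6 + 4)))*5 - 1*230 = (7 + (⅐)*(-372 - 1 - 252)/10)*5 - 230 = (7 + (⅐)*(⅒)*(-625))*5 - 230 = (7 - 125/14)*5 - 230 = -27/14*5 - 230 = -135/14 - 230 = -3355/14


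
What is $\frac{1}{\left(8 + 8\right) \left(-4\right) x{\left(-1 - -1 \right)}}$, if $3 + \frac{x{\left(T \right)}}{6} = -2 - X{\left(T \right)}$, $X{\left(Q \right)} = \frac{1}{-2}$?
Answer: $\frac{1}{1728} \approx 0.0005787$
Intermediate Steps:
$X{\left(Q \right)} = - \frac{1}{2}$
$x{\left(T \right)} = -27$ ($x{\left(T \right)} = -18 + 6 \left(-2 - - \frac{1}{2}\right) = -18 + 6 \left(-2 + \frac{1}{2}\right) = -18 + 6 \left(- \frac{3}{2}\right) = -18 - 9 = -27$)
$\frac{1}{\left(8 + 8\right) \left(-4\right) x{\left(-1 - -1 \right)}} = \frac{1}{\left(8 + 8\right) \left(-4\right) \left(-27\right)} = \frac{1}{16 \left(-4\right) \left(-27\right)} = \frac{1}{\left(-64\right) \left(-27\right)} = \frac{1}{1728}$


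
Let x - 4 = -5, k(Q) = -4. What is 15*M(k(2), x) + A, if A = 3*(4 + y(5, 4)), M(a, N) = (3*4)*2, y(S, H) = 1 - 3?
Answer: 366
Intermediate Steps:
y(S, H) = -2
x = -1 (x = 4 - 5 = -1)
M(a, N) = 24 (M(a, N) = 12*2 = 24)
A = 6 (A = 3*(4 - 2) = 3*2 = 6)
15*M(k(2), x) + A = 15*24 + 6 = 360 + 6 = 366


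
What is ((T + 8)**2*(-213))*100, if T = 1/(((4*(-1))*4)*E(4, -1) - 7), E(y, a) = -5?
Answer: -7289392500/5329 ≈ -1.3679e+6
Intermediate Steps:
T = 1/73 (T = 1/(((4*(-1))*4)*(-5) - 7) = 1/(-4*4*(-5) - 7) = 1/(-16*(-5) - 7) = 1/(80 - 7) = 1/73 ≈ 0.013699)
((T + 8)**2*(-213))*100 = ((1/73 + 8)**2*(-213))*100 = ((585/73)**2*(-213))*100 = ((342225/5329)*(-213))*100 = -72893925/5329*100 = -7289392500/5329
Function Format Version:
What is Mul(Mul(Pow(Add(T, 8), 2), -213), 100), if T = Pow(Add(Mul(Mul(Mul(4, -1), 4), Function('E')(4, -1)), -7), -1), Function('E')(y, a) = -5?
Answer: Rational(-7289392500, 5329) ≈ -1.3679e+6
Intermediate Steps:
T = Rational(1, 73) (T = Pow(Add(Mul(Mul(Mul(4, -1), 4), -5), -7), -1) = Pow(Add(Mul(Mul(-4, 4), -5), -7), -1) = Pow(Add(Mul(-16, -5), -7), -1) = Pow(Add(80, -7), -1) = Pow(73, -1) = Rational(1, 73) ≈ 0.013699)
Mul(Mul(Pow(Add(T, 8), 2), -213), 100) = Mul(Mul(Pow(Add(Rational(1, 73), 8), 2), -213), 100) = Mul(Mul(Pow(Rational(585, 73), 2), -213), 100) = Mul(Mul(Rational(342225, 5329), -213), 100) = Mul(Rational(-72893925, 5329), 100) = Rational(-7289392500, 5329)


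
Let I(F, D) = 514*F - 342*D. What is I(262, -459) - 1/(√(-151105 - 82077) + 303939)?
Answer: 26942009260660399/92379148903 + I*√233182/92379148903 ≈ 2.9165e+5 + 5.2273e-9*I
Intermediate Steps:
I(F, D) = -342*D + 514*F
I(262, -459) - 1/(√(-151105 - 82077) + 303939) = (-342*(-459) + 514*262) - 1/(√(-151105 - 82077) + 303939) = (156978 + 134668) - 1/(√(-233182) + 303939) = 291646 - 1/(I*√233182 + 303939) = 291646 - 1/(303939 + I*√233182)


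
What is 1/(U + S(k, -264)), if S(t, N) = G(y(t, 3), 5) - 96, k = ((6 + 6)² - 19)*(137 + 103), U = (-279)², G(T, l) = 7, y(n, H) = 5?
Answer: 1/77752 ≈ 1.2861e-5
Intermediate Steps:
U = 77841
k = 30000 (k = (12² - 19)*240 = (144 - 19)*240 = 125*240 = 30000)
S(t, N) = -89 (S(t, N) = 7 - 96 = -89)
1/(U + S(k, -264)) = 1/(77841 - 89) = 1/77752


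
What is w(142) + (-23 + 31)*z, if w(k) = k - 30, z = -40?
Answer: -208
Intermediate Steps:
w(k) = -30 + k
w(142) + (-23 + 31)*z = (-30 + 142) + (-23 + 31)*(-40) = 112 + 8*(-40) = 112 - 320 = -208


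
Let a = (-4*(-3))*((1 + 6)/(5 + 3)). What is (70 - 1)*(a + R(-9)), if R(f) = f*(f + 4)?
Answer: 7659/2 ≈ 3829.5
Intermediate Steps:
a = 21/2 (a = 12*(7/8) = 21/2 ≈ 10.500)
R(f) = f*(4 + f)
(70 - 1)*(a + R(-9)) = (70 - 1)*(21/2 - 9*(4 - 9)) = 69*(21/2 - 9*(-5)) = 69*(21/2 + 45) = 69*(111/2) = 7659/2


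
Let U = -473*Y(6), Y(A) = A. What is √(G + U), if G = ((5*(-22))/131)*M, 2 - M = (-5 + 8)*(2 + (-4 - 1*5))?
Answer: 2*I*√12258587/131 ≈ 53.454*I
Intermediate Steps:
M = 23 (M = 2 - (-5 + 8)*(2 + (-4 - 1*5)) = 2 - 3*(2 + (-4 - 5)) = 2 - 3*(2 - 9) = 2 - 3*(-7) = 2 - 1*(-21) = 2 + 21 = 23)
U = -2838 (U = -473*6 = -2838)
G = -2530/131 (G = ((5*(-22))/131)*23 = -110*1/131*23 = -110/131*23 = -2530/131 ≈ -19.313)
√(G + U) = √(-2530/131 - 2838) = √(-374308/131) = 2*I*√12258587/131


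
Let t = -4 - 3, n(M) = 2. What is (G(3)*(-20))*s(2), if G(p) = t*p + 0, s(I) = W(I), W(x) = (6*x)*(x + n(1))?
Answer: 20160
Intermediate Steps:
W(x) = 6*x*(2 + x) (W(x) = (6*x)*(x + 2) = (6*x)*(2 + x) = 6*x*(2 + x))
t = -7
s(I) = 6*I*(2 + I)
G(p) = -7*p (G(p) = -7*p + 0 = -7*p)
(G(3)*(-20))*s(2) = (-7*3*(-20))*(6*2*(2 + 2)) = (-21*(-20))*(6*2*4) = 420*48 = 20160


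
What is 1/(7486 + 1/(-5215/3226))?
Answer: 5215/39036264 ≈ 0.00013359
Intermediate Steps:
1/(7486 + 1/(-5215/3226)) = 1/(7486 - 3226/5215) = 1/(39036264/5215) = 5215/39036264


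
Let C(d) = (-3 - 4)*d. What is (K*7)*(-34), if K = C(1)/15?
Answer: 1666/15 ≈ 111.07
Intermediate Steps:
C(d) = -7*d
K = -7/15 (K = -7*1/15 = -7/15 ≈ -0.46667)
(K*7)*(-34) = -7/15*7*(-34) = -49/15*(-34) = 1666/15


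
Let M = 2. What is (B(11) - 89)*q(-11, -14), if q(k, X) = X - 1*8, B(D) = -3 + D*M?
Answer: 1540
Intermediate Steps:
B(D) = -3 + 2*D (B(D) = -3 + D*2 = -3 + 2*D)
q(k, X) = -8 + X (q(k, X) = X - 8 = -8 + X)
(B(11) - 89)*q(-11, -14) = ((-3 + 2*11) - 89)*(-8 - 14) = ((-3 + 22) - 89)*(-22) = (19 - 89)*(-22) = -70*(-22) = 1540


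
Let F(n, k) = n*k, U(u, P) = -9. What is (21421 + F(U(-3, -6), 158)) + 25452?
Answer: 45451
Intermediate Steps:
F(n, k) = k*n
(21421 + F(U(-3, -6), 158)) + 25452 = (21421 + 158*(-9)) + 25452 = (21421 - 1422) + 25452 = 19999 + 25452 = 45451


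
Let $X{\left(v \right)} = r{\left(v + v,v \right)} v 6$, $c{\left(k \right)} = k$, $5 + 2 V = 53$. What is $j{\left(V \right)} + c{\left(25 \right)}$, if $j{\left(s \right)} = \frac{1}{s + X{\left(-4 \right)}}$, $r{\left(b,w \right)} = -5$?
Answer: $\frac{3601}{144} \approx 25.007$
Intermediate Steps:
$V = 24$ ($V = - \frac{5}{2} + \frac{1}{2} \cdot 53 = - \frac{5}{2} + \frac{53}{2} = 24$)
$X{\left(v \right)} = - 30 v$ ($X{\left(v \right)} = - 5 v 6 = - 30 v$)
$j{\left(s \right)} = \frac{1}{120 + s}$ ($j{\left(s \right)} = \frac{1}{s - -120} = \frac{1}{s + 120} = \frac{1}{120 + s}$)
$j{\left(V \right)} + c{\left(25 \right)} = \frac{1}{120 + 24} + 25 = \frac{1}{144} + 25 = \frac{3601}{144}$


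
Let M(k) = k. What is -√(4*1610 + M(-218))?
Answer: -√6222 ≈ -78.880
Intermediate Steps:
-√(4*1610 + M(-218)) = -√(4*1610 - 218) = -√(6440 - 218) = -√6222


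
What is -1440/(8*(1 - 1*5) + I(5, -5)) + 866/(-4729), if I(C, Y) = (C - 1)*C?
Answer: 566614/4729 ≈ 119.82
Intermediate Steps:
I(C, Y) = C*(-1 + C) (I(C, Y) = (-1 + C)*C = C*(-1 + C))
-1440/(8*(1 - 1*5) + I(5, -5)) + 866/(-4729) = -1440/(8*(1 - 1*5) + 5*(-1 + 5)) + 866/(-4729) = -1440/(8*(1 - 5) + 5*4) + 866*(-1/4729) = -1440/(8*(-4) + 20) - 866/4729 = -1440/(-32 + 20) - 866/4729 = -1440/(-12) - 866/4729 = -1440*(-1/12) - 866/4729 = 120 - 866/4729 = 566614/4729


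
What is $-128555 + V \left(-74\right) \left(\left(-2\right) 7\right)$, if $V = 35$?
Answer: $-92295$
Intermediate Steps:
$-128555 + V \left(-74\right) \left(\left(-2\right) 7\right) = -128555 + 35 \left(-74\right) \left(\left(-2\right) 7\right) = -128555 - -36260 = -128555 + 36260 = -92295$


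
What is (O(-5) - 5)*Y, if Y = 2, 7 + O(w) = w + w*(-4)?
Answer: 6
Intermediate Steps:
O(w) = -7 - 3*w (O(w) = -7 + (w + w*(-4)) = -7 + (w - 4*w) = -7 - 3*w)
(O(-5) - 5)*Y = ((-7 - 3*(-5)) - 5)*2 = ((-7 + 15) - 5)*2 = (8 - 5)*2 = 3*2 = 6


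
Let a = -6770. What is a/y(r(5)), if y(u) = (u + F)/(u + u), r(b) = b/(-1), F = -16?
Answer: -67700/21 ≈ -3223.8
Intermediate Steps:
r(b) = -b (r(b) = b*(-1) = -b)
y(u) = (-16 + u)/(2*u) (y(u) = (u - 16)/(u + u) = (-16 + u)/((2*u)) = (-16 + u)*(1/(2*u)) = (-16 + u)/(2*u))
a/y(r(5)) = -6770*(-10/(-16 - 1*5)) = -6770*(-10/(-16 - 5)) = -6770/((1/2)*(-1/5)*(-21)) = -6770/21/10 = -6770*10/21 = -67700/21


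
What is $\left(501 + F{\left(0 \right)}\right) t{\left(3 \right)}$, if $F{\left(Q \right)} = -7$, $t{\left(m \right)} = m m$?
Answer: $4446$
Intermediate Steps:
$t{\left(m \right)} = m^{2}$
$\left(501 + F{\left(0 \right)}\right) t{\left(3 \right)} = \left(501 - 7\right) 3^{2} = 494 \cdot 9 = 4446$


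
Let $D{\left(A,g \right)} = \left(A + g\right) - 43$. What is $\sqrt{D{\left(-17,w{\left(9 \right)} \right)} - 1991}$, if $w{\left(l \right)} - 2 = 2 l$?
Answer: $i \sqrt{2031} \approx 45.067 i$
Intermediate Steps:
$w{\left(l \right)} = 2 + 2 l$
$D{\left(A,g \right)} = -43 + A + g$
$\sqrt{D{\left(-17,w{\left(9 \right)} \right)} - 1991} = \sqrt{\left(-43 - 17 + \left(2 + 2 \cdot 9\right)\right) - 1991} = \sqrt{\left(-43 - 17 + \left(2 + 18\right)\right) - 1991} = \sqrt{\left(-43 - 17 + 20\right) - 1991} = \sqrt{-40 - 1991} = \sqrt{-2031} = i \sqrt{2031}$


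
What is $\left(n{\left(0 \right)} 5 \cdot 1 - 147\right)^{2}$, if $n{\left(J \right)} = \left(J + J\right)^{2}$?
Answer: $21609$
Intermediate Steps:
$n{\left(J \right)} = 4 J^{2}$ ($n{\left(J \right)} = \left(2 J\right)^{2} = 4 J^{2}$)
$\left(n{\left(0 \right)} 5 \cdot 1 - 147\right)^{2} = \left(4 \cdot 0^{2} \cdot 5 \cdot 1 - 147\right)^{2} = \left(4 \cdot 0 \cdot 5 \cdot 1 - 147\right)^{2} = \left(0 \cdot 5 \cdot 1 - 147\right)^{2} = \left(0 \cdot 1 - 147\right)^{2} = \left(0 - 147\right)^{2} = \left(-147\right)^{2} = 21609$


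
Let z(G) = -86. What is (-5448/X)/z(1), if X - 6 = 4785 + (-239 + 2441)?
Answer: 908/100233 ≈ 0.0090589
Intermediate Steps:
X = 6993 (X = 6 + (4785 + (-239 + 2441)) = 6 + (4785 + 2202) = 6 + 6987 = 6993)
(-5448/X)/z(1) = -5448/6993/(-86) = -5448*1/6993*(-1/86) = -1816/2331*(-1/86) = 908/100233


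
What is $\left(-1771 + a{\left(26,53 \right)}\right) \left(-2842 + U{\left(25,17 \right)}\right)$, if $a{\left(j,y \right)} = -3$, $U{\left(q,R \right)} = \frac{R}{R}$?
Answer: $5039934$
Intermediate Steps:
$U{\left(q,R \right)} = 1$
$\left(-1771 + a{\left(26,53 \right)}\right) \left(-2842 + U{\left(25,17 \right)}\right) = \left(-1771 - 3\right) \left(-2842 + 1\right) = \left(-1774\right) \left(-2841\right) = 5039934$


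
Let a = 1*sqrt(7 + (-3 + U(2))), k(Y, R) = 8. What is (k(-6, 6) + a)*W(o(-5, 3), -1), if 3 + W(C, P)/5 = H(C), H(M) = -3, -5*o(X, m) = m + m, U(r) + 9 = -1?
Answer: -240 - 30*I*sqrt(6) ≈ -240.0 - 73.485*I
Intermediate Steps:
U(r) = -10 (U(r) = -9 - 1 = -10)
o(X, m) = -2*m/5 (o(X, m) = -(m + m)/5 = -2*m/5)
W(C, P) = -30 (W(C, P) = -15 + 5*(-3) = -15 - 15 = -30)
a = I*sqrt(6) (a = 1*sqrt(7 + (-3 - 10)) = 1*sqrt(7 - 13) = 1*sqrt(-6) = 1*(I*sqrt(6)) = I*sqrt(6) ≈ 2.4495*I)
(k(-6, 6) + a)*W(o(-5, 3), -1) = (8 + I*sqrt(6))*(-30) = -240 - 30*I*sqrt(6)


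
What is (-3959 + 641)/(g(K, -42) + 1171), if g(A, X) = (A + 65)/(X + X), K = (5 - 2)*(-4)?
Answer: -278712/98311 ≈ -2.8350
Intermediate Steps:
K = -12 (K = 3*(-4) = -12)
g(A, X) = (65 + A)/(2*X) (g(A, X) = (65 + A)/((2*X)) = (65 + A)*(1/(2*X)) = (65 + A)/(2*X))
(-3959 + 641)/(g(K, -42) + 1171) = (-3959 + 641)/((½)*(65 - 12)/(-42) + 1171) = -3318/((½)*(-1/42)*53 + 1171) = -3318/(-53/84 + 1171) = -3318/98311/84 = -3318*84/98311 = -278712/98311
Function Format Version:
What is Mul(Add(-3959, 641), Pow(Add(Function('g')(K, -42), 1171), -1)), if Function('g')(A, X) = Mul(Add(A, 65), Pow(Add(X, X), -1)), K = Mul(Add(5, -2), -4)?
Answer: Rational(-278712, 98311) ≈ -2.8350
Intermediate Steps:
K = -12 (K = Mul(3, -4) = -12)
Function('g')(A, X) = Mul(Rational(1, 2), Pow(X, -1), Add(65, A)) (Function('g')(A, X) = Mul(Add(65, A), Pow(Mul(2, X), -1)) = Mul(Add(65, A), Mul(Rational(1, 2), Pow(X, -1))) = Mul(Rational(1, 2), Pow(X, -1), Add(65, A)))
Mul(Add(-3959, 641), Pow(Add(Function('g')(K, -42), 1171), -1)) = Mul(Add(-3959, 641), Pow(Add(Mul(Rational(1, 2), Pow(-42, -1), Add(65, -12)), 1171), -1)) = Mul(-3318, Pow(Add(Mul(Rational(1, 2), Rational(-1, 42), 53), 1171), -1)) = Mul(-3318, Pow(Add(Rational(-53, 84), 1171), -1)) = Mul(-3318, Pow(Rational(98311, 84), -1)) = Mul(-3318, Rational(84, 98311)) = Rational(-278712, 98311)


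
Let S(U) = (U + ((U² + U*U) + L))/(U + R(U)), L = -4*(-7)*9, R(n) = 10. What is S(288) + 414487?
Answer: 61841777/149 ≈ 4.1505e+5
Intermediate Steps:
L = 252 (L = 28*9 = 252)
S(U) = (252 + U + 2*U²)/(10 + U) (S(U) = (U + ((U² + U*U) + 252))/(U + 10) = (U + ((U² + U²) + 252))/(10 + U) = (U + (2*U² + 252))/(10 + U) = (U + (252 + 2*U²))/(10 + U) = (252 + U + 2*U²)/(10 + U))
S(288) + 414487 = (252 + 288 + 2*288²)/(10 + 288) + 414487 = (252 + 288 + 2*82944)/298 + 414487 = (252 + 288 + 165888)/298 + 414487 = (1/298)*166428 + 414487 = 83214/149 + 414487 = 61841777/149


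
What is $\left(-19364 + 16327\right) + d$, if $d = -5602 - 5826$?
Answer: $-14465$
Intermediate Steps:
$d = -11428$
$\left(-19364 + 16327\right) + d = \left(-19364 + 16327\right) - 11428 = -3037 - 11428 = -14465$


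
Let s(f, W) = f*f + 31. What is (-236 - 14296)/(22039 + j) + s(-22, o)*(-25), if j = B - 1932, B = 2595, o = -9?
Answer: -146151391/11351 ≈ -12876.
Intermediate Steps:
s(f, W) = 31 + f² (s(f, W) = f² + 31 = 31 + f²)
j = 663 (j = 2595 - 1932 = 663)
(-236 - 14296)/(22039 + j) + s(-22, o)*(-25) = (-236 - 14296)/(22039 + 663) + (31 + (-22)²)*(-25) = -14532/22702 + (31 + 484)*(-25) = -14532*1/22702 + 515*(-25) = -7266/11351 - 12875 = -146151391/11351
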